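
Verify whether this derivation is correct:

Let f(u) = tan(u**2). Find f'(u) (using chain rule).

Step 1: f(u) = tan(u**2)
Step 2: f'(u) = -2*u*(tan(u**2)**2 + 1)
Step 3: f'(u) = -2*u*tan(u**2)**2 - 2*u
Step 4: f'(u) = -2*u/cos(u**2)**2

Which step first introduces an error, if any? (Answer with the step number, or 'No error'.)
Step 2

Step 2 is incorrect due to a sign flip.
The step shows: -2*u*(tan(u**2)**2 + 1)
The correct value should be: 2*u*(tan(u**2)**2 + 1)

Explanation: The sign of the whole expression was flipped: the term 2*u*(tan(u**2)**2 + 1) was incorrectly written as -2*u*(tan(u**2)**2 + 1)
The later steps are derived from this incorrect expression, so the error originates in Step 2.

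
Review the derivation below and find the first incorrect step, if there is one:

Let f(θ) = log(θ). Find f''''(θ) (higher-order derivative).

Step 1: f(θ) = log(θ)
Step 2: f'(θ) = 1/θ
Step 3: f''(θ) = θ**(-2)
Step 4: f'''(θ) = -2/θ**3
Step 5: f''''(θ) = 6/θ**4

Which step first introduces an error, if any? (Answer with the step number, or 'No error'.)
Step 3

Step 3 is incorrect due to a sign flip.
The step shows: θ**(-2)
The correct value should be: -1/θ**2

Explanation: The sign of the whole expression was flipped: the term -1/θ**2 was incorrectly written as θ**(-2)
The later steps are derived from this incorrect expression, so the error originates in Step 3.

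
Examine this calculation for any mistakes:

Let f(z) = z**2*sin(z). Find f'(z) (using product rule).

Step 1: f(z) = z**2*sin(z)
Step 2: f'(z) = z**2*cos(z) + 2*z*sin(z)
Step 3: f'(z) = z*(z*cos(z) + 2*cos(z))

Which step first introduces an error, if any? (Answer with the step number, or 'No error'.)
Step 3

Step 3 is incorrect due to a wrong trig function.
The step shows: z*(z*cos(z) + 2*cos(z))
The correct value should be: z*(z*cos(z) + 2*sin(z))

Explanation: sin(z) was incorrectly written as cos(z): the term z*(z*cos(z) + 2*sin(z)) was incorrectly written as z*(z*cos(z) + 2*cos(z))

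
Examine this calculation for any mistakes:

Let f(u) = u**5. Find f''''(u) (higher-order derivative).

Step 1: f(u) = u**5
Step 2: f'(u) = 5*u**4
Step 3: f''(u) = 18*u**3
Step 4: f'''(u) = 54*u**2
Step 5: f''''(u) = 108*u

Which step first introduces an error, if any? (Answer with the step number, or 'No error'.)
Step 3

Step 3 is incorrect due to a wrong coefficient.
The step shows: 18*u**3
The correct value should be: 20*u**3

Explanation: The coefficient 20 was incorrectly written as 18: the term 20*u**3 was incorrectly written as 18*u**3
The later steps are derived from this incorrect expression, so the error originates in Step 3.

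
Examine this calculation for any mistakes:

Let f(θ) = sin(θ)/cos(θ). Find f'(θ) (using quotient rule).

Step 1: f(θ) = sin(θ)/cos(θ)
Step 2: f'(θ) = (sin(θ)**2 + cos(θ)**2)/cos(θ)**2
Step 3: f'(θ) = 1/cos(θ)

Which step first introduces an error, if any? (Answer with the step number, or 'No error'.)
Step 3

Step 3 is incorrect due to a wrong exponent.
The step shows: 1/cos(θ)
The correct value should be: cos(θ)**(-2)

Explanation: The exponent -2 on cos(θ) was incorrectly written as -1: the term cos(θ)**(-2) was incorrectly written as 1/cos(θ)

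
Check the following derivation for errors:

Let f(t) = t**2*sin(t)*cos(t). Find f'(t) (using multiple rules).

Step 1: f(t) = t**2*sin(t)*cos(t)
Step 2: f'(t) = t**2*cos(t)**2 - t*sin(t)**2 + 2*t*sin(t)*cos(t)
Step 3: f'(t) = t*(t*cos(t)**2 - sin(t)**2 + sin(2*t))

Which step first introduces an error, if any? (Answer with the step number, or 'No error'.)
Step 2

Step 2 is incorrect due to a wrong exponent.
The step shows: t**2*cos(t)**2 - t*sin(t)**2 + 2*t*sin(t)*cos(t)
The correct value should be: -t**2*sin(t)**2 + t**2*cos(t)**2 + 2*t*sin(t)*cos(t)

Explanation: The exponent 2 on t was incorrectly written as 1: the term -t**2*sin(t)**2 was incorrectly written as -t*sin(t)**2
The later steps are derived from this incorrect expression, so the error originates in Step 2.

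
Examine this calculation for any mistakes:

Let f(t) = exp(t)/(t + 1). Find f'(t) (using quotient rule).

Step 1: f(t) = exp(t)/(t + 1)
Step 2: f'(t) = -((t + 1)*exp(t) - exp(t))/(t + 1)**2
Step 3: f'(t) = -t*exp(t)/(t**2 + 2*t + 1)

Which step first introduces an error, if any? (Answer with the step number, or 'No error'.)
Step 2

Step 2 is incorrect due to a sign flip.
The step shows: -((t + 1)*exp(t) - exp(t))/(t + 1)**2
The correct value should be: ((t + 1)*exp(t) - exp(t))/(t + 1)**2

Explanation: The sign of the whole expression was flipped: the term ((t + 1)*exp(t) - exp(t))/(t + 1)**2 was incorrectly written as -((t + 1)*exp(t) - exp(t))/(t + 1)**2
The later steps are derived from this incorrect expression, so the error originates in Step 2.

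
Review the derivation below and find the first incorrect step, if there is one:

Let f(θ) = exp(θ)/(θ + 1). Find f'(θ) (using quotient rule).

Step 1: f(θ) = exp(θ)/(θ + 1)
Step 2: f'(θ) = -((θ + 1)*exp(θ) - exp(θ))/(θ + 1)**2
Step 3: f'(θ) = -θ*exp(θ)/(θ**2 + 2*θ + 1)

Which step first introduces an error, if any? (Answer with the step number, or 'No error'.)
Step 2

Step 2 is incorrect due to a sign flip.
The step shows: -((θ + 1)*exp(θ) - exp(θ))/(θ + 1)**2
The correct value should be: ((θ + 1)*exp(θ) - exp(θ))/(θ + 1)**2

Explanation: The sign of the whole expression was flipped: the term ((θ + 1)*exp(θ) - exp(θ))/(θ + 1)**2 was incorrectly written as -((θ + 1)*exp(θ) - exp(θ))/(θ + 1)**2
The later steps are derived from this incorrect expression, so the error originates in Step 2.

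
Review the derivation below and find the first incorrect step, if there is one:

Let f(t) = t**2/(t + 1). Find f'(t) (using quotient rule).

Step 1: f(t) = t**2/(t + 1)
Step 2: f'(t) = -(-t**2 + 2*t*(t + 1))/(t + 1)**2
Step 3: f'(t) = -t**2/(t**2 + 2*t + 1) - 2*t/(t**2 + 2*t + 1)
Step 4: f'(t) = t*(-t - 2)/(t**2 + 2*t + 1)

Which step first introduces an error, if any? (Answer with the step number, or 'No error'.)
Step 2

Step 2 is incorrect due to a sign flip.
The step shows: -(-t**2 + 2*t*(t + 1))/(t + 1)**2
The correct value should be: (-t**2 + 2*t*(t + 1))/(t + 1)**2

Explanation: The sign of the whole expression was flipped: the term (-t**2 + 2*t*(t + 1))/(t + 1)**2 was incorrectly written as -(-t**2 + 2*t*(t + 1))/(t + 1)**2
The later steps are derived from this incorrect expression, so the error originates in Step 2.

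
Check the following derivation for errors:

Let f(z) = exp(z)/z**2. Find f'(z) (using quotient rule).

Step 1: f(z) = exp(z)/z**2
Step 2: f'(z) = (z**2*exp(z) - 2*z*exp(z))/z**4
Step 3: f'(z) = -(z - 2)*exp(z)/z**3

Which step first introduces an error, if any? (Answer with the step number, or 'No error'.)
Step 3

Step 3 is incorrect due to a sign flip.
The step shows: -(z - 2)*exp(z)/z**3
The correct value should be: (z - 2)*exp(z)/z**3

Explanation: The sign of the whole expression was flipped: the term (z - 2)*exp(z)/z**3 was incorrectly written as -(z - 2)*exp(z)/z**3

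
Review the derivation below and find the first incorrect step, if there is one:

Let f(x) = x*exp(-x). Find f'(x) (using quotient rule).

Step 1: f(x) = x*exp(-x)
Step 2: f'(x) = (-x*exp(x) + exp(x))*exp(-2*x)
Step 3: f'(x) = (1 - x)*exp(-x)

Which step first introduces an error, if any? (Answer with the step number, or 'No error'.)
No error

All steps in this derivation are correct.
The final answer f'(x) = (1 - x)*exp(-x) is valid.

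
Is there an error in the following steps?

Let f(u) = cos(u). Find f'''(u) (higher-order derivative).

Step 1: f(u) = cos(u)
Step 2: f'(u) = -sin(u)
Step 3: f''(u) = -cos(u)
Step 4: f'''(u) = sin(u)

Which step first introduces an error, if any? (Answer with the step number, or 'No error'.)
No error

All steps in this derivation are correct.
The final answer f'''(u) = sin(u) is valid.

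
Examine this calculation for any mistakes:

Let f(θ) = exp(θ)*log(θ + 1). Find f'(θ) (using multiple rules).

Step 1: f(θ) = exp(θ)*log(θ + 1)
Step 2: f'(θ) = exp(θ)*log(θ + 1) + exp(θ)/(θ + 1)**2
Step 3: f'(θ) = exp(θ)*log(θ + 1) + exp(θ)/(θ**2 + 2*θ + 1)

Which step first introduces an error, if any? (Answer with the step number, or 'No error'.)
Step 2

Step 2 is incorrect due to a wrong exponent.
The step shows: exp(θ)*log(θ + 1) + exp(θ)/(θ + 1)**2
The correct value should be: exp(θ)*log(θ + 1) + exp(θ)/(θ + 1)

Explanation: The exponent -1 on θ + 1 was incorrectly written as -2: the term exp(θ)/(θ + 1) was incorrectly written as exp(θ)/(θ + 1)**2
The later steps are derived from this incorrect expression, so the error originates in Step 2.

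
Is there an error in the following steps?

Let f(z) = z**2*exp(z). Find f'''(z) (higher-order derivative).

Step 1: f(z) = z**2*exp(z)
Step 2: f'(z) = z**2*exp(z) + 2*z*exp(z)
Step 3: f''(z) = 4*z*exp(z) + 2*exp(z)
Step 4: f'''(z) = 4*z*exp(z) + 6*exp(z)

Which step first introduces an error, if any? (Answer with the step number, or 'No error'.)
Step 3

Step 3 is incorrect due to a dropped term.
The step shows: 4*z*exp(z) + 2*exp(z)
The correct value should be: z**2*exp(z) + 4*z*exp(z) + 2*exp(z)

Explanation: A term was dropped: the term z**2*exp(z) was incorrectly omitted
The later steps are derived from this incorrect expression, so the error originates in Step 3.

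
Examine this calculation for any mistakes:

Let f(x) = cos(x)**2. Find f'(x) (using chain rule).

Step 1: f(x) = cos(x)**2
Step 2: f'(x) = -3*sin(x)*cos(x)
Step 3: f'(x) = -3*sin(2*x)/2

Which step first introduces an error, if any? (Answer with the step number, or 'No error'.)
Step 2

Step 2 is incorrect due to a wrong coefficient.
The step shows: -3*sin(x)*cos(x)
The correct value should be: -2*sin(x)*cos(x)

Explanation: The coefficient -2 was incorrectly written as -3: the term -2*sin(x)*cos(x) was incorrectly written as -3*sin(x)*cos(x)
The later steps are derived from this incorrect expression, so the error originates in Step 2.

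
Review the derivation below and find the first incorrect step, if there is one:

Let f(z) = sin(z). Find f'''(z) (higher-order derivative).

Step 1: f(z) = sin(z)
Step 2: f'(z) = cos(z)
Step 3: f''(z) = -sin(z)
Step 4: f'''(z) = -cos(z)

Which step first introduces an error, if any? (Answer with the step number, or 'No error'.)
No error

All steps in this derivation are correct.
The final answer f'''(z) = -cos(z) is valid.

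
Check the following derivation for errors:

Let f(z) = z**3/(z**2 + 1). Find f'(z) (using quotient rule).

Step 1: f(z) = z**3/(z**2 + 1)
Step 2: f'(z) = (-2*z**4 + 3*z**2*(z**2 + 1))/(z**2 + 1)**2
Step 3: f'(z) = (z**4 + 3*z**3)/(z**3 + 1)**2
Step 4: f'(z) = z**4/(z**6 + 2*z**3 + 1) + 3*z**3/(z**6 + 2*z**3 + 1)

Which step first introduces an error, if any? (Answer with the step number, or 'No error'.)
Step 3

Step 3 is incorrect due to a wrong exponent.
The step shows: (z**4 + 3*z**3)/(z**3 + 1)**2
The correct value should be: (z**4 + 3*z**2)/(z**2 + 1)**2

Explanation: The exponent 2 on z was incorrectly written as 3: the term (z**4 + 3*z**2)/(z**2 + 1)**2 was incorrectly written as (z**4 + 3*z**3)/(z**3 + 1)**2
The later steps are derived from this incorrect expression, so the error originates in Step 3.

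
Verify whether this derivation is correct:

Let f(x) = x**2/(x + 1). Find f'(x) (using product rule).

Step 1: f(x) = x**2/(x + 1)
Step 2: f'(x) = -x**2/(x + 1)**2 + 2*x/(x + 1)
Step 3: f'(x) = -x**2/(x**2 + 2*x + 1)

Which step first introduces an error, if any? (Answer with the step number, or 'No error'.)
Step 3

Step 3 is incorrect due to a dropped term.
The step shows: -x**2/(x**2 + 2*x + 1)
The correct value should be: -x**2/(x**2 + 2*x + 1) + 2*x/(x + 1)

Explanation: A term was dropped: the term 2*x/(x + 1) was incorrectly omitted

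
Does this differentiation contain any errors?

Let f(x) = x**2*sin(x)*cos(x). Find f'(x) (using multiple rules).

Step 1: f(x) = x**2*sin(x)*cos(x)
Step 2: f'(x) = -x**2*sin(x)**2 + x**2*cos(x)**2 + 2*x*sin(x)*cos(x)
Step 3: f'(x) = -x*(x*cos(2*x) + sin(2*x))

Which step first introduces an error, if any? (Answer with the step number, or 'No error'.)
Step 3

Step 3 is incorrect due to a sign flip.
The step shows: -x*(x*cos(2*x) + sin(2*x))
The correct value should be: x*(x*cos(2*x) + sin(2*x))

Explanation: The sign of the whole expression was flipped: the term x*(x*cos(2*x) + sin(2*x)) was incorrectly written as -x*(x*cos(2*x) + sin(2*x))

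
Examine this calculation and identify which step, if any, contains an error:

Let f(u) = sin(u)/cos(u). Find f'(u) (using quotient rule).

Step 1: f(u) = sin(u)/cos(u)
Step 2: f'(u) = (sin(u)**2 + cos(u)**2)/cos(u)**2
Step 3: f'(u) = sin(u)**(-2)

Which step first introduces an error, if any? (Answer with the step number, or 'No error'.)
Step 3

Step 3 is incorrect due to a wrong trig function.
The step shows: sin(u)**(-2)
The correct value should be: cos(u)**(-2)

Explanation: cos(u) was incorrectly written as sin(u): the term cos(u)**(-2) was incorrectly written as sin(u)**(-2)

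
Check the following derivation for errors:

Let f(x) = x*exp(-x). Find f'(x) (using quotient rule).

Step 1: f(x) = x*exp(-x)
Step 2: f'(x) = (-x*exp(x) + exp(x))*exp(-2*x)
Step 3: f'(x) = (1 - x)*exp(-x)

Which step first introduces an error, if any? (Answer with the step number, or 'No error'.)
No error

All steps in this derivation are correct.
The final answer f'(x) = (1 - x)*exp(-x) is valid.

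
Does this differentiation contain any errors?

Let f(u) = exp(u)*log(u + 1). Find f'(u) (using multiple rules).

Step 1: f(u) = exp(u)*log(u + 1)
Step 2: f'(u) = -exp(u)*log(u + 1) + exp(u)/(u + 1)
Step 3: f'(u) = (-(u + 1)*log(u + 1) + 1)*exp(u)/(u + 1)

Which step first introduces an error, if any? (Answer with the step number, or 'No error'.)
Step 2

Step 2 is incorrect due to a sign flip.
The step shows: -exp(u)*log(u + 1) + exp(u)/(u + 1)
The correct value should be: exp(u)*log(u + 1) + exp(u)/(u + 1)

Explanation: The sign of one term was flipped: the term exp(u)*log(u + 1) was incorrectly written as -exp(u)*log(u + 1)
The later steps are derived from this incorrect expression, so the error originates in Step 2.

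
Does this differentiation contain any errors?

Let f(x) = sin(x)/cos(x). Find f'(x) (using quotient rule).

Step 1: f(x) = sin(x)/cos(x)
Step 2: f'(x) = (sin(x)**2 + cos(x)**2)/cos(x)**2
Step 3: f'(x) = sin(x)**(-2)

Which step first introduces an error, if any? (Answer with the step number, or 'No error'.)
Step 3

Step 3 is incorrect due to a wrong trig function.
The step shows: sin(x)**(-2)
The correct value should be: cos(x)**(-2)

Explanation: cos(x) was incorrectly written as sin(x): the term cos(x)**(-2) was incorrectly written as sin(x)**(-2)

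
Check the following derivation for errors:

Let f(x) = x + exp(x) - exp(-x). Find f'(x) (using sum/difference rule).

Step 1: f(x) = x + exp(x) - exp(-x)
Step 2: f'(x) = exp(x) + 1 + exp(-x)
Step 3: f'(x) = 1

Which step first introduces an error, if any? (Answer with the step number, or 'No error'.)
Step 3

Step 3 is incorrect due to a dropped term.
The step shows: 1
The correct value should be: 2*cosh(x) + 1

Explanation: A term was dropped: the term 2*cosh(x) was incorrectly omitted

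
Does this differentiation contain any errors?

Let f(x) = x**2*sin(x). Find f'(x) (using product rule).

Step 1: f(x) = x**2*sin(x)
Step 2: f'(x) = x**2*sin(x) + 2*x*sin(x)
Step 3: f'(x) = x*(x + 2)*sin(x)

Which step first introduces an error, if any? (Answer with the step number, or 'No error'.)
Step 2

Step 2 is incorrect due to a wrong trig function.
The step shows: x**2*sin(x) + 2*x*sin(x)
The correct value should be: x**2*cos(x) + 2*x*sin(x)

Explanation: cos(x) was incorrectly written as sin(x): the term x**2*cos(x) was incorrectly written as x**2*sin(x)
The later steps are derived from this incorrect expression, so the error originates in Step 2.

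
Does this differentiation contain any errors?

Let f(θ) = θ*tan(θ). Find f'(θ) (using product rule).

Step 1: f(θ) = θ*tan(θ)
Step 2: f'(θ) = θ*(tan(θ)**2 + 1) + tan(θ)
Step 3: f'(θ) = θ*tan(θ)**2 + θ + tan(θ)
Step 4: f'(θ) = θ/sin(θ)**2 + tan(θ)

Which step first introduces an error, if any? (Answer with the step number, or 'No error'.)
Step 4

Step 4 is incorrect due to a wrong trig function.
The step shows: θ/sin(θ)**2 + tan(θ)
The correct value should be: θ/cos(θ)**2 + tan(θ)

Explanation: cos(θ) was incorrectly written as sin(θ): the term θ/cos(θ)**2 was incorrectly written as θ/sin(θ)**2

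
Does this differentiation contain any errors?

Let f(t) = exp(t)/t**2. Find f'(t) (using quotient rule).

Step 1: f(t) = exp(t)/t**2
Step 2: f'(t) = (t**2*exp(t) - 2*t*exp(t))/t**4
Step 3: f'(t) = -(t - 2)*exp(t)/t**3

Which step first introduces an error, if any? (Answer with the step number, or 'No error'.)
Step 3

Step 3 is incorrect due to a sign flip.
The step shows: -(t - 2)*exp(t)/t**3
The correct value should be: (t - 2)*exp(t)/t**3

Explanation: The sign of the whole expression was flipped: the term (t - 2)*exp(t)/t**3 was incorrectly written as -(t - 2)*exp(t)/t**3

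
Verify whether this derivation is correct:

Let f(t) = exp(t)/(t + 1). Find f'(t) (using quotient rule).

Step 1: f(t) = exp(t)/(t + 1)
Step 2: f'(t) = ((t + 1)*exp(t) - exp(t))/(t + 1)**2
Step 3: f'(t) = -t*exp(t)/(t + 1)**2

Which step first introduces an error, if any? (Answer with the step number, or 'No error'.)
Step 3

Step 3 is incorrect due to a sign flip.
The step shows: -t*exp(t)/(t + 1)**2
The correct value should be: t*exp(t)/(t + 1)**2

Explanation: The sign of the whole expression was flipped: the term t*exp(t)/(t + 1)**2 was incorrectly written as -t*exp(t)/(t + 1)**2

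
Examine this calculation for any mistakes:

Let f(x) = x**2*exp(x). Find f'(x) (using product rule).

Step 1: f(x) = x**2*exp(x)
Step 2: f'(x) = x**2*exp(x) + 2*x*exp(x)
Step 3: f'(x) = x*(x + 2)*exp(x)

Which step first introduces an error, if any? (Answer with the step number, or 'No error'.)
No error

All steps in this derivation are correct.
The final answer f'(x) = x*(x + 2)*exp(x) is valid.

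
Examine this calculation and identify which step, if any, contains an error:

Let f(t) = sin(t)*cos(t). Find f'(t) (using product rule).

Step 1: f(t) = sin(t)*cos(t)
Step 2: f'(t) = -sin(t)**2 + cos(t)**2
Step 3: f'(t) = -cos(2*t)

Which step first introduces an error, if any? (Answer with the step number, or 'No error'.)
Step 3

Step 3 is incorrect due to a sign flip.
The step shows: -cos(2*t)
The correct value should be: cos(2*t)

Explanation: The sign of the whole expression was flipped: the term cos(2*t) was incorrectly written as -cos(2*t)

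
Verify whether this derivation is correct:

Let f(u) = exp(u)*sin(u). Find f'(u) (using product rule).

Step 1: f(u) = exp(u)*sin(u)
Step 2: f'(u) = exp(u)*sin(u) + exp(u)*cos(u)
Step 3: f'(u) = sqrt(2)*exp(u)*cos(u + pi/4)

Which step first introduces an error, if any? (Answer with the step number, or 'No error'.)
Step 3

Step 3 is incorrect due to a wrong trig function.
The step shows: sqrt(2)*exp(u)*cos(u + pi/4)
The correct value should be: sqrt(2)*exp(u)*sin(u + pi/4)

Explanation: sin(u + pi/4) was incorrectly written as cos(u + pi/4): the term sqrt(2)*exp(u)*sin(u + pi/4) was incorrectly written as sqrt(2)*exp(u)*cos(u + pi/4)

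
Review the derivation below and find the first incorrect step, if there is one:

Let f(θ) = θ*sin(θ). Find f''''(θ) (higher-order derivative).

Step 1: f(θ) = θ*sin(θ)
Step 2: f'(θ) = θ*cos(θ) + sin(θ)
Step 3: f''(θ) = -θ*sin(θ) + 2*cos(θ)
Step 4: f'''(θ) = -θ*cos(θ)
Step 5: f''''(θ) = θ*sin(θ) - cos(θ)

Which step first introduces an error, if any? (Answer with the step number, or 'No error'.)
Step 4

Step 4 is incorrect due to a dropped term.
The step shows: -θ*cos(θ)
The correct value should be: -θ*cos(θ) - 3*sin(θ)

Explanation: A term was dropped: the term -3*sin(θ) was incorrectly omitted
The later steps are derived from this incorrect expression, so the error originates in Step 4.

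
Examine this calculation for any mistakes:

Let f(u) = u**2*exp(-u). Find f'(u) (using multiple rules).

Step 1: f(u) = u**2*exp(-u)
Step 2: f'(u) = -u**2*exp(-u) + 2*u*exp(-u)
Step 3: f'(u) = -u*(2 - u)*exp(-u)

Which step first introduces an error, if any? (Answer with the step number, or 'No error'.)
Step 3

Step 3 is incorrect due to a sign flip.
The step shows: -u*(2 - u)*exp(-u)
The correct value should be: u*(2 - u)*exp(-u)

Explanation: The sign of the whole expression was flipped: the term u*(2 - u)*exp(-u) was incorrectly written as -u*(2 - u)*exp(-u)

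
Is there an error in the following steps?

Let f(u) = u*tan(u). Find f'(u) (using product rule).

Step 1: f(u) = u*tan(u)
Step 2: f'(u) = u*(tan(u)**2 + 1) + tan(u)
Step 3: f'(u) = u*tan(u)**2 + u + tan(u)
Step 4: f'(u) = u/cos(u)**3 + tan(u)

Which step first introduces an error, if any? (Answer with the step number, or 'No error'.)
Step 4

Step 4 is incorrect due to a wrong exponent.
The step shows: u/cos(u)**3 + tan(u)
The correct value should be: u/cos(u)**2 + tan(u)

Explanation: The exponent -2 on cos(u) was incorrectly written as -3: the term u/cos(u)**2 was incorrectly written as u/cos(u)**3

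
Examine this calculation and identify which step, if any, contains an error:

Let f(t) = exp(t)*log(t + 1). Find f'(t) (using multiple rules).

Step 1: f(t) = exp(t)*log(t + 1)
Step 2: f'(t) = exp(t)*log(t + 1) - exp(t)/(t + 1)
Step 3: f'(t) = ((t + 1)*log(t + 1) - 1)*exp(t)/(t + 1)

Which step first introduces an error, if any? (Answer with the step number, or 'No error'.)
Step 2

Step 2 is incorrect due to a sign flip.
The step shows: exp(t)*log(t + 1) - exp(t)/(t + 1)
The correct value should be: exp(t)*log(t + 1) + exp(t)/(t + 1)

Explanation: The sign of one term was flipped: the term exp(t)/(t + 1) was incorrectly written as -exp(t)/(t + 1)
The later steps are derived from this incorrect expression, so the error originates in Step 2.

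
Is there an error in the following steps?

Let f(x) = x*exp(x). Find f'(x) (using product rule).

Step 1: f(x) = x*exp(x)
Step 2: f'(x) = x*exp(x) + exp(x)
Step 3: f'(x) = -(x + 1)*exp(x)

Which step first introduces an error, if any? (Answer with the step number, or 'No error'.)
Step 3

Step 3 is incorrect due to a sign flip.
The step shows: -(x + 1)*exp(x)
The correct value should be: (x + 1)*exp(x)

Explanation: The sign of the whole expression was flipped: the term (x + 1)*exp(x) was incorrectly written as -(x + 1)*exp(x)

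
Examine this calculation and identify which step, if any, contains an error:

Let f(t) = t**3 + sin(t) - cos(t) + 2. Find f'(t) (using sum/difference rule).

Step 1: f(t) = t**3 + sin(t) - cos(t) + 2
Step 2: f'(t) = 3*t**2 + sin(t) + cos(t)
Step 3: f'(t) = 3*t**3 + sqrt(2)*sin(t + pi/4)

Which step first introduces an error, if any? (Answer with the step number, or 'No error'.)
Step 3

Step 3 is incorrect due to a wrong exponent.
The step shows: 3*t**3 + sqrt(2)*sin(t + pi/4)
The correct value should be: 3*t**2 + sqrt(2)*sin(t + pi/4)

Explanation: The exponent 2 on t was incorrectly written as 3: the term 3*t**2 was incorrectly written as 3*t**3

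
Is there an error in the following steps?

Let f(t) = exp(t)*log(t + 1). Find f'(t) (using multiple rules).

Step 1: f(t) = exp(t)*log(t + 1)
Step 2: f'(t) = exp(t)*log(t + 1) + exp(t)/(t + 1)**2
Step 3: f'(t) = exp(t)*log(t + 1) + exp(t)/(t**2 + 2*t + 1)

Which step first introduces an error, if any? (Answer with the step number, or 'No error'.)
Step 2

Step 2 is incorrect due to a wrong exponent.
The step shows: exp(t)*log(t + 1) + exp(t)/(t + 1)**2
The correct value should be: exp(t)*log(t + 1) + exp(t)/(t + 1)

Explanation: The exponent -1 on t + 1 was incorrectly written as -2: the term exp(t)/(t + 1) was incorrectly written as exp(t)/(t + 1)**2
The later steps are derived from this incorrect expression, so the error originates in Step 2.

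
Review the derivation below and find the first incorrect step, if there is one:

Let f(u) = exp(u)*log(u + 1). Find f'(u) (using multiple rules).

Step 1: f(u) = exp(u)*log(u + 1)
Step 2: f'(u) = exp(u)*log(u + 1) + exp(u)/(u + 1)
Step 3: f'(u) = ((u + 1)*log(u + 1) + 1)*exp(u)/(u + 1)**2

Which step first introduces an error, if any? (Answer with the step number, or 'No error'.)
Step 3

Step 3 is incorrect due to a wrong exponent.
The step shows: ((u + 1)*log(u + 1) + 1)*exp(u)/(u + 1)**2
The correct value should be: ((u + 1)*log(u + 1) + 1)*exp(u)/(u + 1)

Explanation: The exponent -1 on u + 1 was incorrectly written as -2: the term ((u + 1)*log(u + 1) + 1)*exp(u)/(u + 1) was incorrectly written as ((u + 1)*log(u + 1) + 1)*exp(u)/(u + 1)**2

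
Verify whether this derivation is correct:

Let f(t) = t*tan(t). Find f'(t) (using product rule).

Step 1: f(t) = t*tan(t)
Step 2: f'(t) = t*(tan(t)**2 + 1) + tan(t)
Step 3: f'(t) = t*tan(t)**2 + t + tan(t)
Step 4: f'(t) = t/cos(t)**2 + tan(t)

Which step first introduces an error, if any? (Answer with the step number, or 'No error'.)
No error

All steps in this derivation are correct.
The final answer f'(t) = t/cos(t)**2 + tan(t) is valid.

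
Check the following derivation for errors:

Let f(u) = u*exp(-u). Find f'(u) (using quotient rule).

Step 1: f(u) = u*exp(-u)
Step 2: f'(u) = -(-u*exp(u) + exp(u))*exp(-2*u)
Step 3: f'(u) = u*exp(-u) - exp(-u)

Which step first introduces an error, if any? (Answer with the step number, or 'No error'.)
Step 2

Step 2 is incorrect due to a sign flip.
The step shows: -(-u*exp(u) + exp(u))*exp(-2*u)
The correct value should be: (-u*exp(u) + exp(u))*exp(-2*u)

Explanation: The sign of the whole expression was flipped: the term (-u*exp(u) + exp(u))*exp(-2*u) was incorrectly written as -(-u*exp(u) + exp(u))*exp(-2*u)
The later steps are derived from this incorrect expression, so the error originates in Step 2.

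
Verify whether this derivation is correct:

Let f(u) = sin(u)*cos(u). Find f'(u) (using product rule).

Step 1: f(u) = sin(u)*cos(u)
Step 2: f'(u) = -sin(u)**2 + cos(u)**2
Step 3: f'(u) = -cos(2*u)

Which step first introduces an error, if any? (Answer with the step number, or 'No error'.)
Step 3

Step 3 is incorrect due to a sign flip.
The step shows: -cos(2*u)
The correct value should be: cos(2*u)

Explanation: The sign of the whole expression was flipped: the term cos(2*u) was incorrectly written as -cos(2*u)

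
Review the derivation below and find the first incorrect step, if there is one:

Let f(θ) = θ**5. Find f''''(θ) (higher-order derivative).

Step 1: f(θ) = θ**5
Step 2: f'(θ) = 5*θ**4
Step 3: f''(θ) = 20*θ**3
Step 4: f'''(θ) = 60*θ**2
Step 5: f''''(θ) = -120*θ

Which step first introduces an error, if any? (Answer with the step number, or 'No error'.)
Step 5

Step 5 is incorrect due to a sign flip.
The step shows: -120*θ
The correct value should be: 120*θ

Explanation: The sign of the whole expression was flipped: the term 120*θ was incorrectly written as -120*θ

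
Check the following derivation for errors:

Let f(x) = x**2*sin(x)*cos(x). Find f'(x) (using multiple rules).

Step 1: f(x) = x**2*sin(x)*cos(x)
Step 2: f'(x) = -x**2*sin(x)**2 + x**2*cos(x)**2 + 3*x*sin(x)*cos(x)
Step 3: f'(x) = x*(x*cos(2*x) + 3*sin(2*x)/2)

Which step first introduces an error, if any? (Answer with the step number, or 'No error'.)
Step 2

Step 2 is incorrect due to a wrong coefficient.
The step shows: -x**2*sin(x)**2 + x**2*cos(x)**2 + 3*x*sin(x)*cos(x)
The correct value should be: -x**2*sin(x)**2 + x**2*cos(x)**2 + 2*x*sin(x)*cos(x)

Explanation: The coefficient 2 was incorrectly written as 3: the term 2*x*sin(x)*cos(x) was incorrectly written as 3*x*sin(x)*cos(x)
The later steps are derived from this incorrect expression, so the error originates in Step 2.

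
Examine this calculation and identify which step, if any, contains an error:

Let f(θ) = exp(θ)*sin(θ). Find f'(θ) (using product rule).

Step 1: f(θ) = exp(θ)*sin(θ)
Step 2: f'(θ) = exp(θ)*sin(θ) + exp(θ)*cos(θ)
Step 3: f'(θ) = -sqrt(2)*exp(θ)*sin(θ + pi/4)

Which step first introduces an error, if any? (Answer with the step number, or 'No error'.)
Step 3

Step 3 is incorrect due to a sign flip.
The step shows: -sqrt(2)*exp(θ)*sin(θ + pi/4)
The correct value should be: sqrt(2)*exp(θ)*sin(θ + pi/4)

Explanation: The sign of the whole expression was flipped: the term sqrt(2)*exp(θ)*sin(θ + pi/4) was incorrectly written as -sqrt(2)*exp(θ)*sin(θ + pi/4)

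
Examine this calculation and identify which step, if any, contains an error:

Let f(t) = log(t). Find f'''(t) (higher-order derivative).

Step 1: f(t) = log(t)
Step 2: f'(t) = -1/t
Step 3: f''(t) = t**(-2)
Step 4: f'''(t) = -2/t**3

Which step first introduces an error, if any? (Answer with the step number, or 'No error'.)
Step 2

Step 2 is incorrect due to a sign flip.
The step shows: -1/t
The correct value should be: 1/t

Explanation: The sign of the whole expression was flipped: the term 1/t was incorrectly written as -1/t
The later steps are derived from this incorrect expression, so the error originates in Step 2.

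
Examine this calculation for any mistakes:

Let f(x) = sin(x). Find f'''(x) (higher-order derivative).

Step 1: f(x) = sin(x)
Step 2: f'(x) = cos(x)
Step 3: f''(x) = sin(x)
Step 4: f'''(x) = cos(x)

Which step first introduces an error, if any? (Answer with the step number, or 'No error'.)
Step 3

Step 3 is incorrect due to a sign flip.
The step shows: sin(x)
The correct value should be: -sin(x)

Explanation: The sign of the whole expression was flipped: the term -sin(x) was incorrectly written as sin(x)
The later steps are derived from this incorrect expression, so the error originates in Step 3.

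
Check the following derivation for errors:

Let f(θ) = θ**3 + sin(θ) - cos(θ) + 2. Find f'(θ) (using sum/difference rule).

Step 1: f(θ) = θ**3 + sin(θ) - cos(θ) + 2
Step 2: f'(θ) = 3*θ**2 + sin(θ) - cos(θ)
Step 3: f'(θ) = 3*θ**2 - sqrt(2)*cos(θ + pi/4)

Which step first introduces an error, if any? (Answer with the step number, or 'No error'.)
Step 2

Step 2 is incorrect due to a sign flip.
The step shows: 3*θ**2 + sin(θ) - cos(θ)
The correct value should be: 3*θ**2 + sin(θ) + cos(θ)

Explanation: The sign of one term was flipped: the term cos(θ) was incorrectly written as -cos(θ)
The later steps are derived from this incorrect expression, so the error originates in Step 2.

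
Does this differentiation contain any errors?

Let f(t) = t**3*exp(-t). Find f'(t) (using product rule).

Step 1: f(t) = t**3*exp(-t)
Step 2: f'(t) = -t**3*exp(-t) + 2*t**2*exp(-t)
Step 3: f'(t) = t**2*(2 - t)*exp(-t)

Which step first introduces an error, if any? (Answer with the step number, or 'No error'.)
Step 2

Step 2 is incorrect due to a wrong coefficient.
The step shows: -t**3*exp(-t) + 2*t**2*exp(-t)
The correct value should be: -t**3*exp(-t) + 3*t**2*exp(-t)

Explanation: The coefficient 3 was incorrectly written as 2: the term 3*t**2*exp(-t) was incorrectly written as 2*t**2*exp(-t)
The later steps are derived from this incorrect expression, so the error originates in Step 2.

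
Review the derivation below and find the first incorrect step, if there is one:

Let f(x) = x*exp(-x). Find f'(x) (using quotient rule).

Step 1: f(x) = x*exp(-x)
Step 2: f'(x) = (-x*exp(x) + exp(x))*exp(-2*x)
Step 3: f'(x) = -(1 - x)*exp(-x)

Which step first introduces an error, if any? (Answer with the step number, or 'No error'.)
Step 3

Step 3 is incorrect due to a sign flip.
The step shows: -(1 - x)*exp(-x)
The correct value should be: (1 - x)*exp(-x)

Explanation: The sign of the whole expression was flipped: the term (1 - x)*exp(-x) was incorrectly written as -(1 - x)*exp(-x)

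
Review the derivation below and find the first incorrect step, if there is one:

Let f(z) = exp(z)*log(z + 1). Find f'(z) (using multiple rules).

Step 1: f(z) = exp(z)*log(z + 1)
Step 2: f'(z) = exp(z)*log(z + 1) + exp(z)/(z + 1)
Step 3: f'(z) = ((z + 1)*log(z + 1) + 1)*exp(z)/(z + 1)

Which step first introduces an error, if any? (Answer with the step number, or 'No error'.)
No error

All steps in this derivation are correct.
The final answer f'(z) = ((z + 1)*log(z + 1) + 1)*exp(z)/(z + 1) is valid.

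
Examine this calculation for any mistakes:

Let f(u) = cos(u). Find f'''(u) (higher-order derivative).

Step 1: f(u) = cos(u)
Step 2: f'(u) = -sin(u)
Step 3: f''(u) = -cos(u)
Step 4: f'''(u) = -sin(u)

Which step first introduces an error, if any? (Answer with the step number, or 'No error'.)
Step 4

Step 4 is incorrect due to a sign flip.
The step shows: -sin(u)
The correct value should be: sin(u)

Explanation: The sign of the whole expression was flipped: the term sin(u) was incorrectly written as -sin(u)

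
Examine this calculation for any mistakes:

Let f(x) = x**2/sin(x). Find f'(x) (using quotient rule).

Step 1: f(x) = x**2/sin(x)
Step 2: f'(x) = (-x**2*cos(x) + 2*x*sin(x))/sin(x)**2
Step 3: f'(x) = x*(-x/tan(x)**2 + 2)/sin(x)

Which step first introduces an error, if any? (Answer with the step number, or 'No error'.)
Step 3

Step 3 is incorrect due to a wrong exponent.
The step shows: x*(-x/tan(x)**2 + 2)/sin(x)
The correct value should be: x*(-x/tan(x) + 2)/sin(x)

Explanation: The exponent -1 on tan(x) was incorrectly written as -2: the term x*(-x/tan(x) + 2)/sin(x) was incorrectly written as x*(-x/tan(x)**2 + 2)/sin(x)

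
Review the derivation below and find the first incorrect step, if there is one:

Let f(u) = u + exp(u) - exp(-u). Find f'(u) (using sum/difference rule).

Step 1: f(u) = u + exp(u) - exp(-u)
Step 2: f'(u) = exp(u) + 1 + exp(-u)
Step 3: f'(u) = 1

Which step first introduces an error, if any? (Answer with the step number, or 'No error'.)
Step 3

Step 3 is incorrect due to a dropped term.
The step shows: 1
The correct value should be: 2*cosh(u) + 1

Explanation: A term was dropped: the term 2*cosh(u) was incorrectly omitted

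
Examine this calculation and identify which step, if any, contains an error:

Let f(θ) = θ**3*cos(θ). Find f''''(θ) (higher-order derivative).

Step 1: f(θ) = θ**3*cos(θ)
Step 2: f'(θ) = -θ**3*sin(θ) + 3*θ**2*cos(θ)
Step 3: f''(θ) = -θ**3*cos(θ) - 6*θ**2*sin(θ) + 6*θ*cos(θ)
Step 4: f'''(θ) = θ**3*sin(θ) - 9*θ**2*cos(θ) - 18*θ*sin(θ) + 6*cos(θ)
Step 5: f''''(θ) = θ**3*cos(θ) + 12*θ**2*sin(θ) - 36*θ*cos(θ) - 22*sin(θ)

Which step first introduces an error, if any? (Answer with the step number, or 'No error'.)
Step 5

Step 5 is incorrect due to a wrong coefficient.
The step shows: θ**3*cos(θ) + 12*θ**2*sin(θ) - 36*θ*cos(θ) - 22*sin(θ)
The correct value should be: θ**3*cos(θ) + 12*θ**2*sin(θ) - 36*θ*cos(θ) - 24*sin(θ)

Explanation: The coefficient -24 was incorrectly written as -22: the term -24*sin(θ) was incorrectly written as -22*sin(θ)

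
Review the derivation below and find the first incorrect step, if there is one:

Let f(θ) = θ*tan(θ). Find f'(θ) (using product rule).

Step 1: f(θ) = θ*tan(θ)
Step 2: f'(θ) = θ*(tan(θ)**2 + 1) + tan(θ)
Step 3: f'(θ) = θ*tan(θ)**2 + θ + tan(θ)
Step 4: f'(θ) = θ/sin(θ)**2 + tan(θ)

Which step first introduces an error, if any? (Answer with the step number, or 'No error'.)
Step 4

Step 4 is incorrect due to a wrong trig function.
The step shows: θ/sin(θ)**2 + tan(θ)
The correct value should be: θ/cos(θ)**2 + tan(θ)

Explanation: cos(θ) was incorrectly written as sin(θ): the term θ/cos(θ)**2 was incorrectly written as θ/sin(θ)**2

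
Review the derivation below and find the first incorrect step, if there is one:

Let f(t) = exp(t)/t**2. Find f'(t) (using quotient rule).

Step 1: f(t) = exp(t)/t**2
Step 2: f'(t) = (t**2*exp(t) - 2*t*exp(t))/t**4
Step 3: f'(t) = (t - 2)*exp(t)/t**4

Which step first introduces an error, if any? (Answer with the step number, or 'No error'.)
Step 3

Step 3 is incorrect due to a wrong exponent.
The step shows: (t - 2)*exp(t)/t**4
The correct value should be: (t - 2)*exp(t)/t**3

Explanation: The exponent -3 on t was incorrectly written as -4: the term (t - 2)*exp(t)/t**3 was incorrectly written as (t - 2)*exp(t)/t**4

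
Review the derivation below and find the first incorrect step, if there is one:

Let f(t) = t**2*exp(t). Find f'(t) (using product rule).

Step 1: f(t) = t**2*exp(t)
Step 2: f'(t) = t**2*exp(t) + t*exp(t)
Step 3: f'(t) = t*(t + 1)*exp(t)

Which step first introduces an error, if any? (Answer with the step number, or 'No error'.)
Step 2

Step 2 is incorrect due to a wrong coefficient.
The step shows: t**2*exp(t) + t*exp(t)
The correct value should be: t**2*exp(t) + 2*t*exp(t)

Explanation: The coefficient 2 was incorrectly written as 1: the term 2*t*exp(t) was incorrectly written as t*exp(t)
The later steps are derived from this incorrect expression, so the error originates in Step 2.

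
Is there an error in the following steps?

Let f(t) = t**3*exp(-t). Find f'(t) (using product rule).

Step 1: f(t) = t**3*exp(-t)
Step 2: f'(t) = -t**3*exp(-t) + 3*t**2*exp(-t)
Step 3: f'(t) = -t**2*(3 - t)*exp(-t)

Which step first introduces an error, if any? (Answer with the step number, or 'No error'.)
Step 3

Step 3 is incorrect due to a sign flip.
The step shows: -t**2*(3 - t)*exp(-t)
The correct value should be: t**2*(3 - t)*exp(-t)

Explanation: The sign of the whole expression was flipped: the term t**2*(3 - t)*exp(-t) was incorrectly written as -t**2*(3 - t)*exp(-t)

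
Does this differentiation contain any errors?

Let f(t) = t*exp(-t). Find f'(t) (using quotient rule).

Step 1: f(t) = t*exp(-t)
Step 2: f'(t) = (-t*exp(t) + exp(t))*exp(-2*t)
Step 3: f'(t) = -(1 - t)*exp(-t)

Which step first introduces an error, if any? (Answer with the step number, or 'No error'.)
Step 3

Step 3 is incorrect due to a sign flip.
The step shows: -(1 - t)*exp(-t)
The correct value should be: (1 - t)*exp(-t)

Explanation: The sign of the whole expression was flipped: the term (1 - t)*exp(-t) was incorrectly written as -(1 - t)*exp(-t)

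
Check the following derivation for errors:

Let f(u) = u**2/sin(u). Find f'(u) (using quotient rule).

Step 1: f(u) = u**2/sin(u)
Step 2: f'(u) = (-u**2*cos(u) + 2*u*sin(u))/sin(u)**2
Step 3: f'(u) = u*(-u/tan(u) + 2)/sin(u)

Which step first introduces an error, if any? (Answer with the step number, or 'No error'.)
No error

All steps in this derivation are correct.
The final answer f'(u) = u*(-u/tan(u) + 2)/sin(u) is valid.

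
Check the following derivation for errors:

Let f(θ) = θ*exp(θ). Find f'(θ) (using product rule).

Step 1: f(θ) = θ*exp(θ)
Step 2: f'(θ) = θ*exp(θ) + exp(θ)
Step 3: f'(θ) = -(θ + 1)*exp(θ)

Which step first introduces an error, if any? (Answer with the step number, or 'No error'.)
Step 3

Step 3 is incorrect due to a sign flip.
The step shows: -(θ + 1)*exp(θ)
The correct value should be: (θ + 1)*exp(θ)

Explanation: The sign of the whole expression was flipped: the term (θ + 1)*exp(θ) was incorrectly written as -(θ + 1)*exp(θ)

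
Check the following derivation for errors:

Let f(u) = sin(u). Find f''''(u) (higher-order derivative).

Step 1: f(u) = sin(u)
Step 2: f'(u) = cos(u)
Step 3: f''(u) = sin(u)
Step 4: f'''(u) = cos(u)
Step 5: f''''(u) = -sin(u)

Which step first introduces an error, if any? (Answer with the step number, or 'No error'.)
Step 3

Step 3 is incorrect due to a sign flip.
The step shows: sin(u)
The correct value should be: -sin(u)

Explanation: The sign of the whole expression was flipped: the term -sin(u) was incorrectly written as sin(u)
The later steps are derived from this incorrect expression, so the error originates in Step 3.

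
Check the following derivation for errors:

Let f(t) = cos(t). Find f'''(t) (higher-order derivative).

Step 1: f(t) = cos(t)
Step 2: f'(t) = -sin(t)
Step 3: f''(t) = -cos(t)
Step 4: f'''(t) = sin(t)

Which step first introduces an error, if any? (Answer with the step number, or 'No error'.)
No error

All steps in this derivation are correct.
The final answer f'''(t) = sin(t) is valid.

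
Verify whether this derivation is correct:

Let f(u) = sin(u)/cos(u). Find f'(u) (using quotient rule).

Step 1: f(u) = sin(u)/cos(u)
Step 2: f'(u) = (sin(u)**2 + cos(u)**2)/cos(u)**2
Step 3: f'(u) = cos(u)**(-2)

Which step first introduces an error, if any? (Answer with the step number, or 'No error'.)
No error

All steps in this derivation are correct.
The final answer f'(u) = cos(u)**(-2) is valid.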